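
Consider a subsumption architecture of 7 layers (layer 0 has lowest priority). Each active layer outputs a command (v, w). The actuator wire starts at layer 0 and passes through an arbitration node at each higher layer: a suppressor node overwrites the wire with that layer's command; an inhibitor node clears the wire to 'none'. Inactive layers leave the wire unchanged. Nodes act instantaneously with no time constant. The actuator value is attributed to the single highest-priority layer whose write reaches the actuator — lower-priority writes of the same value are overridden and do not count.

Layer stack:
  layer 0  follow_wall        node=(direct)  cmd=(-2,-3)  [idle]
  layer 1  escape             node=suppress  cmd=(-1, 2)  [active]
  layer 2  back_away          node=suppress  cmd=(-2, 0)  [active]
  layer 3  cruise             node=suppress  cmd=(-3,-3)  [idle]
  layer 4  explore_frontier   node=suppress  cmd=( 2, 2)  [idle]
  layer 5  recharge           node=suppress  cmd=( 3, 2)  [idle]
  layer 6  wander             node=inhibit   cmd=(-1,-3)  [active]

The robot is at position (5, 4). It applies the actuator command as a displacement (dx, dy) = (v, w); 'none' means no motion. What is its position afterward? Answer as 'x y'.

5 4

L0 follow_wall: idle → wire = none
L1 escape: active, suppressor → wire = (-1, 2)
L2 back_away: active, suppressor → wire = (-2, 0)
L3 cruise: idle → wire stays (-2, 0)
L4 explore_frontier: idle → wire stays (-2, 0)
L5 recharge: idle → wire stays (-2, 0)
L6 wander: active, inhibitor → wire = none
actuator = none
position: (5, 4) + none = (5, 4)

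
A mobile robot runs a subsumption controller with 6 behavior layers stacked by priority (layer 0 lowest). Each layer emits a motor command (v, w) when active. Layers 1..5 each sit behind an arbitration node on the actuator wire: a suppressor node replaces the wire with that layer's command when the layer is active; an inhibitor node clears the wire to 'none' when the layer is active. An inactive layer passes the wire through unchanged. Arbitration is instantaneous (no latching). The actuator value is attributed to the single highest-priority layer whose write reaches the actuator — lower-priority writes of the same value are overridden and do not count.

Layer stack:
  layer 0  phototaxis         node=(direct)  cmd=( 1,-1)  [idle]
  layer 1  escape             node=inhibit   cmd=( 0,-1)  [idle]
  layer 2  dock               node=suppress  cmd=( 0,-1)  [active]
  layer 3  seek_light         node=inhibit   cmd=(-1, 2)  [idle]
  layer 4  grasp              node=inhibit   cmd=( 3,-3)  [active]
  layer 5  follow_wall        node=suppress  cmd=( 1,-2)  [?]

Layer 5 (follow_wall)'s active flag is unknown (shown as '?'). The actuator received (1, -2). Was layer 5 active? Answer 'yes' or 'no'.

If layer 5 is active=yes:
  actuator would be (1, -2)
If layer 5 is active=no:
  actuator would be none
Observed (1, -2), so layer 5 was active.

yes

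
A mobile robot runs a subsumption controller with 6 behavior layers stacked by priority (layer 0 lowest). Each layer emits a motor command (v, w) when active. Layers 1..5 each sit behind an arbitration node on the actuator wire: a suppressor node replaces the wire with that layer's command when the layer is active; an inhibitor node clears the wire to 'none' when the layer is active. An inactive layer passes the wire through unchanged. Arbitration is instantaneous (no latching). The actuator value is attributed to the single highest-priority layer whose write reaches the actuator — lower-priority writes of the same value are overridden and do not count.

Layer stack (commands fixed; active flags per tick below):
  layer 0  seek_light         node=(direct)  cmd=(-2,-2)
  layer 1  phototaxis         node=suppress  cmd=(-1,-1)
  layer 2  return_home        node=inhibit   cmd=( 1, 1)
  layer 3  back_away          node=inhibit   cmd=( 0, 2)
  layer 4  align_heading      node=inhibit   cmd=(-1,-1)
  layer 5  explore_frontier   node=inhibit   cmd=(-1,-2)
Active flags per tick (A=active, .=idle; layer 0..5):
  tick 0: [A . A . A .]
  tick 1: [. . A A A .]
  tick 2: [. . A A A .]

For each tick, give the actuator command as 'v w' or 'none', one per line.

tick 0:
  L0 seek_light: active, feeds wire = (-2, -2)
  L1 phototaxis: idle → wire stays (-2, -2)
  L2 return_home: active, inhibitor → wire = none
  L3 back_away: idle → wire stays none
  L4 align_heading: active, inhibitor → wire = none
  L5 explore_frontier: idle → wire stays none
  actuator = none
tick 1:
  L0 seek_light: idle → wire = none
  L1 phototaxis: idle → wire stays none
  L2 return_home: active, inhibitor → wire = none
  L3 back_away: active, inhibitor → wire = none
  L4 align_heading: active, inhibitor → wire = none
  L5 explore_frontier: idle → wire stays none
  actuator = none
tick 2:
  L0 seek_light: idle → wire = none
  L1 phototaxis: idle → wire stays none
  L2 return_home: active, inhibitor → wire = none
  L3 back_away: active, inhibitor → wire = none
  L4 align_heading: active, inhibitor → wire = none
  L5 explore_frontier: idle → wire stays none
  actuator = none

none
none
none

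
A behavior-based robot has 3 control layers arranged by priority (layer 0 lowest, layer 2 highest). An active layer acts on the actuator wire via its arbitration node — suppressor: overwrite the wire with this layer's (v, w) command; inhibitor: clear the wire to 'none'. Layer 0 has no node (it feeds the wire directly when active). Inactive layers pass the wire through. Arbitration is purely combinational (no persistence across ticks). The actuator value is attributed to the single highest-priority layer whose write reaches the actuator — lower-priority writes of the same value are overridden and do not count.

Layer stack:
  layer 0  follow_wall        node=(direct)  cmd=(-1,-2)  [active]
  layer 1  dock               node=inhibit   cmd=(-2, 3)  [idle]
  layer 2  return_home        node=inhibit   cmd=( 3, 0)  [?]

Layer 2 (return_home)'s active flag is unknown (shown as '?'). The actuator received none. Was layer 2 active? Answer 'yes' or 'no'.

yes

If layer 2 is active=yes:
  actuator would be none
If layer 2 is active=no:
  actuator would be (-1, -2)
Observed none, so layer 2 was active.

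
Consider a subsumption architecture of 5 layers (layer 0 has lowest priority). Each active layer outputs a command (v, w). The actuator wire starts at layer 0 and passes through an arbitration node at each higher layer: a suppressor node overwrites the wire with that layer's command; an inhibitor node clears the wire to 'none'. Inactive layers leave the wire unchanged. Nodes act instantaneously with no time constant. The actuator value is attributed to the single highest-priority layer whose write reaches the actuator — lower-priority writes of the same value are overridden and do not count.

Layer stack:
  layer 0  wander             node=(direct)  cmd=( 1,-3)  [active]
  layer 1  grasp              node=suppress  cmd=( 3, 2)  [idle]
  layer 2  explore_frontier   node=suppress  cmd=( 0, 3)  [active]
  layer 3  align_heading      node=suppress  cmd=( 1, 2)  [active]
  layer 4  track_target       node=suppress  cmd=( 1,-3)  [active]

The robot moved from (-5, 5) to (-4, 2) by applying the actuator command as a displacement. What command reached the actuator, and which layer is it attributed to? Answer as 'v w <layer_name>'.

displacement = (-4, 2) − (-5, 5) = (1, -3)
layer 0 (wander) active — direct: (1, -3)
layer 1 (grasp) idle — unchanged: (1, -3)
layer 2 (explore_frontier) active — suppresses: (0, 3)
layer 3 (align_heading) active — suppresses: (1, 2)
layer 4 (track_target) active — suppresses: (1, -3)
→ actuator (1, -3) — from layer 4 (track_target)

1 -3 track_target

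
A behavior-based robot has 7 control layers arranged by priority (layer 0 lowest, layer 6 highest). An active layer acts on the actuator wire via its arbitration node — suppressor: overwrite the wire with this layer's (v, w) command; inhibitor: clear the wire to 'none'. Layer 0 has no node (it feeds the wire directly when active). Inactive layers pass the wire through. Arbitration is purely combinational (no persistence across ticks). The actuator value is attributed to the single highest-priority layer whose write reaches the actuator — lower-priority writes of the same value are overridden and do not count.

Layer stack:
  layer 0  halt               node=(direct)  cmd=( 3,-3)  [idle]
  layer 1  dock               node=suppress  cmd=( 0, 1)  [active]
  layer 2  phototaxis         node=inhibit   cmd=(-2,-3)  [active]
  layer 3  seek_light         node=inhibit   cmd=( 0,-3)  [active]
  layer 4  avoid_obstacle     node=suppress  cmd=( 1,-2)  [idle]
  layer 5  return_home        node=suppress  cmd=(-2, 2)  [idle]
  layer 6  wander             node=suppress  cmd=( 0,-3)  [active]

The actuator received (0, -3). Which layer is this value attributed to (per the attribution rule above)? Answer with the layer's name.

[0] halt off; wire := none
[1] dock on (suppress); wire := (0, 1)
[2] phototaxis on (inhibit); wire := none
[3] seek_light on (inhibit); wire := none
[4] avoid_obstacle off; pass none
[5] return_home off; pass none
[6] wander on (suppress); wire := (0, -3)
output (0, -3)
last writer: layer 6 = wander

wander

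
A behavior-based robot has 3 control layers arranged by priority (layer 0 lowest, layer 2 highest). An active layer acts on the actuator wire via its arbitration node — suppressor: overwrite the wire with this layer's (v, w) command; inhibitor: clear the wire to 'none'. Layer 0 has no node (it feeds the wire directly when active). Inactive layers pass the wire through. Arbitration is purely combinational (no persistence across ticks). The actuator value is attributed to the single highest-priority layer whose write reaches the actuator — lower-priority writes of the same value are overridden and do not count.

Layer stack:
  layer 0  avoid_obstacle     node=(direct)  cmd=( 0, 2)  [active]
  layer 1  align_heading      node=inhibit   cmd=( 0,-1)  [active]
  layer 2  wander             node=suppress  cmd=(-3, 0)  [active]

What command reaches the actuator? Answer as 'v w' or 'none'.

-3 0

[0] avoid_obstacle on; wire := (0, 2)
[1] align_heading on (inhibit); wire := none
[2] wander on (suppress); wire := (-3, 0)
output (-3, 0)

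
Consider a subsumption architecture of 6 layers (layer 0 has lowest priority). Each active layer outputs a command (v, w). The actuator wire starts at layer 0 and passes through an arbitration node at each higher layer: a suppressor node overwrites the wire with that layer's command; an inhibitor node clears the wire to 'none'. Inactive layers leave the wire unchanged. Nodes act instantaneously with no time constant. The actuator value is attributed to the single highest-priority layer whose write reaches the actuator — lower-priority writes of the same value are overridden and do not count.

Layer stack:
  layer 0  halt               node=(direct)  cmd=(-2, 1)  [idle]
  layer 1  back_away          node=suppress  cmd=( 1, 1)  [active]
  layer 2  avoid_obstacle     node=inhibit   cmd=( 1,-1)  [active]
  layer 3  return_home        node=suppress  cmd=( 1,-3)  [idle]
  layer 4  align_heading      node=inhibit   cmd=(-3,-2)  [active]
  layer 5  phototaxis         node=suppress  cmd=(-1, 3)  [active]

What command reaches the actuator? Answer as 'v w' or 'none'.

layer 0 (halt) idle — none
layer 1 (back_away) active — suppresses: (1, 1)
layer 2 (avoid_obstacle) active — inhibits: none
layer 3 (return_home) idle — unchanged: none
layer 4 (align_heading) active — inhibits: none
layer 5 (phototaxis) active — suppresses: (-1, 3)
→ actuator (-1, 3)

-1 3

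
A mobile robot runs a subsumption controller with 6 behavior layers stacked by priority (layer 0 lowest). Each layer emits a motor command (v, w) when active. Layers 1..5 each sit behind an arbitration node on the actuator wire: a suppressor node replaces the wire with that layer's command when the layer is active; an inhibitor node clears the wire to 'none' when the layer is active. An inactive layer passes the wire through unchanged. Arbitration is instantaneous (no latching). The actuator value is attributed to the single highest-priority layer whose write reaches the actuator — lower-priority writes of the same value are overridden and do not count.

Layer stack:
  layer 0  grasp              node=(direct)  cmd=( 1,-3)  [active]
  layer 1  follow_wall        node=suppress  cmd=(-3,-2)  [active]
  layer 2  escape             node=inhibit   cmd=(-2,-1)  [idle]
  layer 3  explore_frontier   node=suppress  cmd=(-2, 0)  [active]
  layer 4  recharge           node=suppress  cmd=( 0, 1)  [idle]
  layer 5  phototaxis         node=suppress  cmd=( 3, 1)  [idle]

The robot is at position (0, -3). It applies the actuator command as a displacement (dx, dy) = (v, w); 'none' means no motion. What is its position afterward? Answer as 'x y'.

-2 -3

L0 grasp: active, feeds wire = (1, -3)
L1 follow_wall: active, suppressor → wire = (-3, -2)
L2 escape: idle → wire stays (-3, -2)
L3 explore_frontier: active, suppressor → wire = (-2, 0)
L4 recharge: idle → wire stays (-2, 0)
L5 phototaxis: idle → wire stays (-2, 0)
actuator = (-2, 0)
position: (0, -3) + (-2, 0) = (-2, -3)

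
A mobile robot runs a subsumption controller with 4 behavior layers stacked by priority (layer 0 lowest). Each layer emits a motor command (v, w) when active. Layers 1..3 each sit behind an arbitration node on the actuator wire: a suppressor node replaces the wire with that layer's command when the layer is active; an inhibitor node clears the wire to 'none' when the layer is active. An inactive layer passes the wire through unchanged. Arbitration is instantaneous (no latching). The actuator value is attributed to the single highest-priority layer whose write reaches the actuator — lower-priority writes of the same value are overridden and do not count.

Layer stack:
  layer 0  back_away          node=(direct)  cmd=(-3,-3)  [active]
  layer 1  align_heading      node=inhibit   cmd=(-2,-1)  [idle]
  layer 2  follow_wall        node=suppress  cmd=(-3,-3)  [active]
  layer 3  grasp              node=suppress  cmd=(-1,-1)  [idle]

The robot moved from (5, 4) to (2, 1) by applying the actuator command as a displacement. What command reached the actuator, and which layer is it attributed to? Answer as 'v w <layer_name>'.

displacement = (2, 1) − (5, 4) = (-3, -3)
layer 0 (back_away) active — direct: (-3, -3)
layer 1 (align_heading) idle — unchanged: (-3, -3)
layer 2 (follow_wall) active — suppresses: (-3, -3)
layer 3 (grasp) idle — unchanged: (-3, -3)
→ actuator (-3, -3) — from layer 2 (follow_wall)

-3 -3 follow_wall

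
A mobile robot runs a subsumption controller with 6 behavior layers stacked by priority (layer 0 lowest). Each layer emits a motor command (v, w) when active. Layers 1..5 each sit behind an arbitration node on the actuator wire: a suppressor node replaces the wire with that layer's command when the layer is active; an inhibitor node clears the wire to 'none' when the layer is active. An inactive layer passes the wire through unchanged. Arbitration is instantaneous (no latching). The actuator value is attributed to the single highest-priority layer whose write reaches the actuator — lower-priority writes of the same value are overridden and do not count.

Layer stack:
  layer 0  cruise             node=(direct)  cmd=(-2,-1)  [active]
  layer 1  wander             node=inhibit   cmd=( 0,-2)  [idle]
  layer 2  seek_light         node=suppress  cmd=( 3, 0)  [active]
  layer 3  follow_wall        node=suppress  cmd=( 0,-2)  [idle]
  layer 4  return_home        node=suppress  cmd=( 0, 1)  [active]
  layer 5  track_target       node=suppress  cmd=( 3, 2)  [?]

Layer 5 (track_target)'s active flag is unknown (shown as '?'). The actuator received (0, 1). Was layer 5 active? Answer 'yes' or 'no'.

no

If layer 5 is active=yes:
  actuator would be (3, 2)
If layer 5 is active=no:
  actuator would be (0, 1)
Observed (0, 1), so layer 5 was idle.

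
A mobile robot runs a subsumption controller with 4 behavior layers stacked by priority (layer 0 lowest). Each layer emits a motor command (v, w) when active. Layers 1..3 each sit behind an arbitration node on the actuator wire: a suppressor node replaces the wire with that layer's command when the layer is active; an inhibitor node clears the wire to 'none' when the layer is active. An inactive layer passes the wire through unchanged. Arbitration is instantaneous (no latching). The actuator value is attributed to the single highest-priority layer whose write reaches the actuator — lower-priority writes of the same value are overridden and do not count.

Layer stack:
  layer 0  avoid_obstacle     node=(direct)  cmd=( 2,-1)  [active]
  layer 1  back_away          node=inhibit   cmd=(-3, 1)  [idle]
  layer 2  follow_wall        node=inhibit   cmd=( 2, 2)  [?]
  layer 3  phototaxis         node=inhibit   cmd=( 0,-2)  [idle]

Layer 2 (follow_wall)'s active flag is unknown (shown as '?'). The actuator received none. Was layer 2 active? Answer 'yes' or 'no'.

If layer 2 is active=yes:
  actuator would be none
If layer 2 is active=no:
  actuator would be (2, -1)
Observed none, so layer 2 was active.

yes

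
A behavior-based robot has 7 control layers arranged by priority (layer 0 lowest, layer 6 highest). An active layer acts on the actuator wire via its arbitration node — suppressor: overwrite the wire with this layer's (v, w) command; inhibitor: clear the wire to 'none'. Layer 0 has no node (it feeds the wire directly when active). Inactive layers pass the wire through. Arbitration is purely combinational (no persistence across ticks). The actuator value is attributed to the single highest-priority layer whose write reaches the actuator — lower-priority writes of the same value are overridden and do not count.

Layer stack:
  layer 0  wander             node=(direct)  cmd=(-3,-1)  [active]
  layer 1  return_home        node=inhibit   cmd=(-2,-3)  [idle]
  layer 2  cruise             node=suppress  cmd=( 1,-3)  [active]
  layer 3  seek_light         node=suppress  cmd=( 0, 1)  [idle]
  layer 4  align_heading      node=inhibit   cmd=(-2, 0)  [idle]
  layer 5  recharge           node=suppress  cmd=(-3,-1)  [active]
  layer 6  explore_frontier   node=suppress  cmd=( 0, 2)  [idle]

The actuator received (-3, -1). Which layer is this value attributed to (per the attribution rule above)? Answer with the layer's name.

[0] wander on; wire := (-3, -1)
[1] return_home off; pass (-3, -1)
[2] cruise on (suppress); wire := (1, -3)
[3] seek_light off; pass (1, -3)
[4] align_heading off; pass (1, -3)
[5] recharge on (suppress); wire := (-3, -1)
[6] explore_frontier off; pass (-3, -1)
output (-3, -1)
last writer: layer 5 = recharge

recharge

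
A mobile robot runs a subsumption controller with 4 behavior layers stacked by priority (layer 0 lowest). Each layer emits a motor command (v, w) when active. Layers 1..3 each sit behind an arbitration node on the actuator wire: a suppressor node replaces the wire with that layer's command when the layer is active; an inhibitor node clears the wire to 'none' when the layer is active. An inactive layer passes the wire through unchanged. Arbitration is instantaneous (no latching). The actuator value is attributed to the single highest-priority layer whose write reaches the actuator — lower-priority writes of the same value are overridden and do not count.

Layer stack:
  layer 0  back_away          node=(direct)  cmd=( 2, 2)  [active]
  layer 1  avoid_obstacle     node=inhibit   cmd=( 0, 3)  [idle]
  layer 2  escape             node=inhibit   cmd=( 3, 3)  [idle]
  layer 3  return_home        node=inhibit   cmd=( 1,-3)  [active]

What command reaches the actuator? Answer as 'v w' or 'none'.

L0 back_away: active, feeds wire = (2, 2)
L1 avoid_obstacle: idle → wire stays (2, 2)
L2 escape: idle → wire stays (2, 2)
L3 return_home: active, inhibitor → wire = none
actuator = none

none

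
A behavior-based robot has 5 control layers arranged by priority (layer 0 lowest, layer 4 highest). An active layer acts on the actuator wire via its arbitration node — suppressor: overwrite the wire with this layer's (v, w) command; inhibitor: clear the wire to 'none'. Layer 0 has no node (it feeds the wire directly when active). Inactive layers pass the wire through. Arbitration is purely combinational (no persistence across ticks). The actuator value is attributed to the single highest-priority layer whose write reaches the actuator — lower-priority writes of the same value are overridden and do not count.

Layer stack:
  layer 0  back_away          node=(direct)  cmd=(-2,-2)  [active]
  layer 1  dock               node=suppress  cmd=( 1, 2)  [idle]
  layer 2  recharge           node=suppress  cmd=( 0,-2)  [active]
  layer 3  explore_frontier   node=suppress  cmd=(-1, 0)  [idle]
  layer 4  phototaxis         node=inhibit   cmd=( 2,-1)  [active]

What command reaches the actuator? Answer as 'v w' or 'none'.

none

[0] back_away on; wire := (-2, -2)
[1] dock off; pass (-2, -2)
[2] recharge on (suppress); wire := (0, -2)
[3] explore_frontier off; pass (0, -2)
[4] phototaxis on (inhibit); wire := none
output none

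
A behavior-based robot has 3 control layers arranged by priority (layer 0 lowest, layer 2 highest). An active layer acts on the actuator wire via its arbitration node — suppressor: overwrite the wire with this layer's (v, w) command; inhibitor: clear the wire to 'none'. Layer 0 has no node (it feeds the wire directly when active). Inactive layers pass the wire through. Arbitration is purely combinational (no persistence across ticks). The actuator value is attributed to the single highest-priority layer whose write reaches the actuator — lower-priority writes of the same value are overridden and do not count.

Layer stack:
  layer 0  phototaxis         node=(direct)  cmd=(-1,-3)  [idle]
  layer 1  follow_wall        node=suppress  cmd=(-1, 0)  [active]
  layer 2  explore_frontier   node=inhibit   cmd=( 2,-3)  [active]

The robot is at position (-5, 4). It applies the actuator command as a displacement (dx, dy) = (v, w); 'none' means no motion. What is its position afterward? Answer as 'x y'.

-5 4

L0 phototaxis: idle → wire = none
L1 follow_wall: active, suppressor → wire = (-1, 0)
L2 explore_frontier: active, inhibitor → wire = none
actuator = none
position: (-5, 4) + none = (-5, 4)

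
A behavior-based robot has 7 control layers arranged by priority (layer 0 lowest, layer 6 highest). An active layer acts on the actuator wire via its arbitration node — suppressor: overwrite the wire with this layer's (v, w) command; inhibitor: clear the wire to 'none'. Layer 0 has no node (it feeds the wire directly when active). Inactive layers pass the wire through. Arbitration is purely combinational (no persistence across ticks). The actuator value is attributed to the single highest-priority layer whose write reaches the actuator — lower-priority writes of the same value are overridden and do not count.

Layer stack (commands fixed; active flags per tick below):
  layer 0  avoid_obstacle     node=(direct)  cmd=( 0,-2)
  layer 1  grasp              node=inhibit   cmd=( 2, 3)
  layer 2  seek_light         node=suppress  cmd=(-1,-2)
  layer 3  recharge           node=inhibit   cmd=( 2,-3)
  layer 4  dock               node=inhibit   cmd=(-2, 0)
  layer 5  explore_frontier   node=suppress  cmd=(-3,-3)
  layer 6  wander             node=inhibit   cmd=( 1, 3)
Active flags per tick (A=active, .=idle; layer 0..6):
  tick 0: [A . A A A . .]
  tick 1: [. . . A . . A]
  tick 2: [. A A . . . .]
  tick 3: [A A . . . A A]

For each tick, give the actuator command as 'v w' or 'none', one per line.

tick 0:
  [0] avoid_obstacle on; wire := (0, -2)
  [1] grasp off; pass (0, -2)
  [2] seek_light on (suppress); wire := (-1, -2)
  [3] recharge on (inhibit); wire := none
  [4] dock on (inhibit); wire := none
  [5] explore_frontier off; pass none
  [6] wander off; pass none
  output none
tick 1:
  [0] avoid_obstacle off; wire := none
  [1] grasp off; pass none
  [2] seek_light off; pass none
  [3] recharge on (inhibit); wire := none
  [4] dock off; pass none
  [5] explore_frontier off; pass none
  [6] wander on (inhibit); wire := none
  output none
tick 2:
  [0] avoid_obstacle off; wire := none
  [1] grasp on (inhibit); wire := none
  [2] seek_light on (suppress); wire := (-1, -2)
  [3] recharge off; pass (-1, -2)
  [4] dock off; pass (-1, -2)
  [5] explore_frontier off; pass (-1, -2)
  [6] wander off; pass (-1, -2)
  output (-1, -2)
tick 3:
  [0] avoid_obstacle on; wire := (0, -2)
  [1] grasp on (inhibit); wire := none
  [2] seek_light off; pass none
  [3] recharge off; pass none
  [4] dock off; pass none
  [5] explore_frontier on (suppress); wire := (-3, -3)
  [6] wander on (inhibit); wire := none
  output none

none
none
-1 -2
none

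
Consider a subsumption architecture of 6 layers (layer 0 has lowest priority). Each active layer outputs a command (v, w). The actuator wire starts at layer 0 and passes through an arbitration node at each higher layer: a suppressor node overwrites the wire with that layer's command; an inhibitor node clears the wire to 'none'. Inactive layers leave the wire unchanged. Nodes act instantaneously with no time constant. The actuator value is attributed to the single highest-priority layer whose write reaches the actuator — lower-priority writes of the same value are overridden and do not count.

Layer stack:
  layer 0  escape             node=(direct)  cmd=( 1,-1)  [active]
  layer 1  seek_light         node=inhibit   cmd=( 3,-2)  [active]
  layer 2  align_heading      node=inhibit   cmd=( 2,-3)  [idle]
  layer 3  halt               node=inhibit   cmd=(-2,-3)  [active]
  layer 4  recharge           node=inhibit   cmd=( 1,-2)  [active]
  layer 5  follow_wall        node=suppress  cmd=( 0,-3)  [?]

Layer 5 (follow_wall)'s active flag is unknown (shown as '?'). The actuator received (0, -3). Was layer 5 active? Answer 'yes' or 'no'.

If layer 5 is active=yes:
  actuator would be (0, -3)
If layer 5 is active=no:
  actuator would be none
Observed (0, -3), so layer 5 was active.

yes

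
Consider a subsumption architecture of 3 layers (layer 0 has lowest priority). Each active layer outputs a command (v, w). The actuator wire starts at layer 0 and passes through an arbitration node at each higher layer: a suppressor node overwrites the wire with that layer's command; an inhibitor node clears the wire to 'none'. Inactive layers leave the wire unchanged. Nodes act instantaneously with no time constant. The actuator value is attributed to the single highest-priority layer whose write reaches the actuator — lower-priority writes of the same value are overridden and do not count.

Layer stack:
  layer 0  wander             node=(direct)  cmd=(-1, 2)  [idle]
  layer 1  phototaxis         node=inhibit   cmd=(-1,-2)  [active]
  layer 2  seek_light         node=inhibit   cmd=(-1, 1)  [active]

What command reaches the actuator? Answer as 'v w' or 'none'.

L0 wander: idle → wire = none
L1 phototaxis: active, inhibitor → wire = none
L2 seek_light: active, inhibitor → wire = none
actuator = none

none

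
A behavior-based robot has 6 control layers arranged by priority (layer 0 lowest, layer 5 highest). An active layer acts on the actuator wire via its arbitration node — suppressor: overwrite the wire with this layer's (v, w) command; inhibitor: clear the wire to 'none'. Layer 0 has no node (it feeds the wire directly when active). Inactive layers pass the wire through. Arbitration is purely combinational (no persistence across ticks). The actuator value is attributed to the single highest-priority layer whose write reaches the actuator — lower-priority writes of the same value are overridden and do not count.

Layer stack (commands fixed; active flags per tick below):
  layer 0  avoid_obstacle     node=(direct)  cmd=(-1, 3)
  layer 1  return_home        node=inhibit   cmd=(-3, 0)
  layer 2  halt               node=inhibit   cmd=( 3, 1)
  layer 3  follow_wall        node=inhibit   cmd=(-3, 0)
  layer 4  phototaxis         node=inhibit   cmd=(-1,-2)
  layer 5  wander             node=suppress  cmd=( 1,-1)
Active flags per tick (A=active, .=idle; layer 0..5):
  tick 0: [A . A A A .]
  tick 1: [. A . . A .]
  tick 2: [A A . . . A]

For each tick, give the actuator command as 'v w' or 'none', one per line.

tick 0:
  layer 0 (avoid_obstacle) active — direct: (-1, 3)
  layer 1 (return_home) idle — unchanged: (-1, 3)
  layer 2 (halt) active — inhibits: none
  layer 3 (follow_wall) active — inhibits: none
  layer 4 (phototaxis) active — inhibits: none
  layer 5 (wander) idle — unchanged: none
  → actuator none
tick 1:
  layer 0 (avoid_obstacle) idle — none
  layer 1 (return_home) active — inhibits: none
  layer 2 (halt) idle — unchanged: none
  layer 3 (follow_wall) idle — unchanged: none
  layer 4 (phototaxis) active — inhibits: none
  layer 5 (wander) idle — unchanged: none
  → actuator none
tick 2:
  layer 0 (avoid_obstacle) active — direct: (-1, 3)
  layer 1 (return_home) active — inhibits: none
  layer 2 (halt) idle — unchanged: none
  layer 3 (follow_wall) idle — unchanged: none
  layer 4 (phototaxis) idle — unchanged: none
  layer 5 (wander) active — suppresses: (1, -1)
  → actuator (1, -1)

none
none
1 -1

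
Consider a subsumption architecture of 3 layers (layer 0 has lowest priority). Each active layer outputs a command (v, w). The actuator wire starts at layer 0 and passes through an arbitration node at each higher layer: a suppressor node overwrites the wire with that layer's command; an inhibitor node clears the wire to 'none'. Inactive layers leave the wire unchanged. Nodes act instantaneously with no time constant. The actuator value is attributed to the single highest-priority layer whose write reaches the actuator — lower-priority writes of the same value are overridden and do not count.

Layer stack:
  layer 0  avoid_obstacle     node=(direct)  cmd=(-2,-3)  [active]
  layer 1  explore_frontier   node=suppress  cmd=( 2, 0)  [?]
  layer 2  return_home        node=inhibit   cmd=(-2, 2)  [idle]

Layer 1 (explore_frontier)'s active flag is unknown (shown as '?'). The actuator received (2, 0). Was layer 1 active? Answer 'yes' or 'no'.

If layer 1 is active=yes:
  actuator would be (2, 0)
If layer 1 is active=no:
  actuator would be (-2, -3)
Observed (2, 0), so layer 1 was active.

yes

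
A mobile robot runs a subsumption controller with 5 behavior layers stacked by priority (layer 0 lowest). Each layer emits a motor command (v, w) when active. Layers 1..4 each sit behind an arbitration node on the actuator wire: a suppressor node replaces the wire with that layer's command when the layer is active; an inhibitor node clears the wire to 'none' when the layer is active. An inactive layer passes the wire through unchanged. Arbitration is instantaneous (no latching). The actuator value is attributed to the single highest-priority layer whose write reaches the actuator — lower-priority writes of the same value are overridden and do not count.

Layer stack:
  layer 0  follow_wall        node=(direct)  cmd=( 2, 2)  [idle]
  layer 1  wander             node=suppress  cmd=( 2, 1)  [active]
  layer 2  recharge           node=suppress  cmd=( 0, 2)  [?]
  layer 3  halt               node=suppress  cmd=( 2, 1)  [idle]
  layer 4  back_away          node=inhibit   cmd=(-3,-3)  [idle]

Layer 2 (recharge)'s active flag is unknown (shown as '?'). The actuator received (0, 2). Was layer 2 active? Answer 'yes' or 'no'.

yes

If layer 2 is active=yes:
  actuator would be (0, 2)
If layer 2 is active=no:
  actuator would be (2, 1)
Observed (0, 2), so layer 2 was active.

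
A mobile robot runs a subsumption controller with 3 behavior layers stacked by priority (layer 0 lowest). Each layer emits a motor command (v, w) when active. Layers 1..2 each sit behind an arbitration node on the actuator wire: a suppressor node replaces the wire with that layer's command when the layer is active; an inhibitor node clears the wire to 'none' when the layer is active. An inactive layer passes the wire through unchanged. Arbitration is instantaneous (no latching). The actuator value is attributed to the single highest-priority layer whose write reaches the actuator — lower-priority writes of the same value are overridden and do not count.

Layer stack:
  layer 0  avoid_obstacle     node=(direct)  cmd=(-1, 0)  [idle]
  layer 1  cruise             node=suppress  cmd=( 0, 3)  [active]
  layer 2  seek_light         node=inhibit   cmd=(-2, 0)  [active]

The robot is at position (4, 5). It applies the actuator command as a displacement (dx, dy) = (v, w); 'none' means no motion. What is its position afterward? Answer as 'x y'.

4 5

L0 avoid_obstacle: idle → wire = none
L1 cruise: active, suppressor → wire = (0, 3)
L2 seek_light: active, inhibitor → wire = none
actuator = none
position: (4, 5) + none = (4, 5)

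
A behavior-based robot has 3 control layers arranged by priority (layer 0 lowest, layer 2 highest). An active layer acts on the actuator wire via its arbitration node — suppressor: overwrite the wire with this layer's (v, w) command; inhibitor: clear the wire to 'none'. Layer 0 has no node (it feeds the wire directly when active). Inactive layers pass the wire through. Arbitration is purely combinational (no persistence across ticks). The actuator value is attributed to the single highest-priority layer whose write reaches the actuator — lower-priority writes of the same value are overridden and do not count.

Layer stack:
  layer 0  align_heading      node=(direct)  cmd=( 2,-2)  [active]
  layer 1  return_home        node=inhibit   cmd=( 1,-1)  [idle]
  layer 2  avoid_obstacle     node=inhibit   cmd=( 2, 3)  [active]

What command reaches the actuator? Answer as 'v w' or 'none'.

none

[0] align_heading on; wire := (2, -2)
[1] return_home off; pass (2, -2)
[2] avoid_obstacle on (inhibit); wire := none
output none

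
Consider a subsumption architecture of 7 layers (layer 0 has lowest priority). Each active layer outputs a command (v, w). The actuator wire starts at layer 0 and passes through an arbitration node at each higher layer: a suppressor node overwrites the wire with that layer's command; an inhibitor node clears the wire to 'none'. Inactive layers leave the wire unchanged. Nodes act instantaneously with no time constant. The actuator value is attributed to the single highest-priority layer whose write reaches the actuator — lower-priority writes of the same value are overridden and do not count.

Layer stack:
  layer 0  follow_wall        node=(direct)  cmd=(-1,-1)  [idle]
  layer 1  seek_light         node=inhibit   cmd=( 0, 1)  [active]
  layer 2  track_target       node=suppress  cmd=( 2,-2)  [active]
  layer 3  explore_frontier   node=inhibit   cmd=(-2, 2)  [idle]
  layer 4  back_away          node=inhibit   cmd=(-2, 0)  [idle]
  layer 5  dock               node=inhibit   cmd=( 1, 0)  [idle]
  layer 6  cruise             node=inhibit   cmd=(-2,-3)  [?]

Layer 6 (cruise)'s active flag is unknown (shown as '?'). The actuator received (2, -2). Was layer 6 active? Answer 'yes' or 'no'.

no

If layer 6 is active=yes:
  actuator would be none
If layer 6 is active=no:
  actuator would be (2, -2)
Observed (2, -2), so layer 6 was idle.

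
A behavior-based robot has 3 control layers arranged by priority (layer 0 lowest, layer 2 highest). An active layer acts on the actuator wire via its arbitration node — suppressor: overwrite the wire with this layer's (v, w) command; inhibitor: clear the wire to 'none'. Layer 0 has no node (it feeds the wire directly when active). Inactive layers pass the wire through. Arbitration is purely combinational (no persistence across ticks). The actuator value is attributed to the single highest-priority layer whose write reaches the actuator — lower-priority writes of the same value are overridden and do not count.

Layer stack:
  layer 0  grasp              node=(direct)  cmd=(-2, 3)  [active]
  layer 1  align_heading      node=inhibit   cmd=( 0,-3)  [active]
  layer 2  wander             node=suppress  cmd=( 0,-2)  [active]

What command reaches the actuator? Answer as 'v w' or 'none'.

0 -2

[0] grasp on; wire := (-2, 3)
[1] align_heading on (inhibit); wire := none
[2] wander on (suppress); wire := (0, -2)
output (0, -2)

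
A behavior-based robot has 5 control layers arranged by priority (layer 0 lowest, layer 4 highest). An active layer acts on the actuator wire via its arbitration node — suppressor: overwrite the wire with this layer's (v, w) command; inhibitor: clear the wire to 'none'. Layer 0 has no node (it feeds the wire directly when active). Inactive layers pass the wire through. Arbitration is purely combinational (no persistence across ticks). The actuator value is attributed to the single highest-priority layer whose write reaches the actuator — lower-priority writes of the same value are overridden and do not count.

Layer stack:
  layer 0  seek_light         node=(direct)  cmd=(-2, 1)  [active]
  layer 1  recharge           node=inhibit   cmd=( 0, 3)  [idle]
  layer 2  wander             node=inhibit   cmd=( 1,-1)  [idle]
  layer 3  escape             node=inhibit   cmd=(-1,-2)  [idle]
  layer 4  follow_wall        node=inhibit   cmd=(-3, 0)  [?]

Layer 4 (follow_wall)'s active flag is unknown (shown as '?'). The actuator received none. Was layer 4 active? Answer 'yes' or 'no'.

yes

If layer 4 is active=yes:
  actuator would be none
If layer 4 is active=no:
  actuator would be (-2, 1)
Observed none, so layer 4 was active.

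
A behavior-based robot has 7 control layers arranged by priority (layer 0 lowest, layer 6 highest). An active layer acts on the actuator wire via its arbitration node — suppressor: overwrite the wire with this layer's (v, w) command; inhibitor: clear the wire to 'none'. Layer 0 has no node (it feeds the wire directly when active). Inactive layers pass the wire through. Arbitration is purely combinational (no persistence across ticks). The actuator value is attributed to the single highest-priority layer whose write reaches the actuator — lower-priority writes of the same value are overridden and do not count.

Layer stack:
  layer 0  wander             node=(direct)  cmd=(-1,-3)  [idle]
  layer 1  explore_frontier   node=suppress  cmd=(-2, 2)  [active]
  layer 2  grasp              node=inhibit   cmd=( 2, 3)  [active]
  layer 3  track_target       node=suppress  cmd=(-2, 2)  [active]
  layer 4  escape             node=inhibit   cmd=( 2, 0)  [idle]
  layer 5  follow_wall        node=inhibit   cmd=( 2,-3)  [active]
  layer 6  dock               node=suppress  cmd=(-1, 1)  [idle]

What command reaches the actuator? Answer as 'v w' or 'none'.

none

layer 0 (wander) idle — none
layer 1 (explore_frontier) active — suppresses: (-2, 2)
layer 2 (grasp) active — inhibits: none
layer 3 (track_target) active — suppresses: (-2, 2)
layer 4 (escape) idle — unchanged: (-2, 2)
layer 5 (follow_wall) active — inhibits: none
layer 6 (dock) idle — unchanged: none
→ actuator none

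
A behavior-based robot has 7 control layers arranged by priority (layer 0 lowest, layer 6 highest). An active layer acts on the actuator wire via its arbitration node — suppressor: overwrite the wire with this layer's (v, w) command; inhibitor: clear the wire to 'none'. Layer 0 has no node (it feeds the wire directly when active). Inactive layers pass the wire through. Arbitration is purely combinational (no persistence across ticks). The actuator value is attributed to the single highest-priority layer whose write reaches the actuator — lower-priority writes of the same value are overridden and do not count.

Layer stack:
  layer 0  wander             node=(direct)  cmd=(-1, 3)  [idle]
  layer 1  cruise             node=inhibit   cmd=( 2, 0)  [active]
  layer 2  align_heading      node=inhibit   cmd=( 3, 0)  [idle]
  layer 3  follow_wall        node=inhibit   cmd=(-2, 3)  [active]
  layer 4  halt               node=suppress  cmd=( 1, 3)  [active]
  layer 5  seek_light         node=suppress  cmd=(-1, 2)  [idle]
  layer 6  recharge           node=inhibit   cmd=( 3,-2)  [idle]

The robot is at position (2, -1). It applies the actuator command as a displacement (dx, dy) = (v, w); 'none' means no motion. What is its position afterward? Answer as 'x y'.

L0 wander: idle → wire = none
L1 cruise: active, inhibitor → wire = none
L2 align_heading: idle → wire stays none
L3 follow_wall: active, inhibitor → wire = none
L4 halt: active, suppressor → wire = (1, 3)
L5 seek_light: idle → wire stays (1, 3)
L6 recharge: idle → wire stays (1, 3)
actuator = (1, 3)
position: (2, -1) + (1, 3) = (3, 2)

3 2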